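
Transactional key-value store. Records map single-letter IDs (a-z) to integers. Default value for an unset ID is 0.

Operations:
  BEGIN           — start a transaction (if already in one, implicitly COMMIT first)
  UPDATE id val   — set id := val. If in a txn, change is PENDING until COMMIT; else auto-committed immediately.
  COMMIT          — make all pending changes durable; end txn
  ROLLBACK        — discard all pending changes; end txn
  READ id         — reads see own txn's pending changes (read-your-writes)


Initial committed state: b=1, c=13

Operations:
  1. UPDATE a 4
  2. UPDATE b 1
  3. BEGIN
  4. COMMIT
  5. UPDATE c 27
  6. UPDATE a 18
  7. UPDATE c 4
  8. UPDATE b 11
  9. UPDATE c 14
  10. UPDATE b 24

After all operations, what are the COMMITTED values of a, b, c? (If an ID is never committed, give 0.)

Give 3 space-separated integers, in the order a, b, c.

Answer: 18 24 14

Derivation:
Initial committed: {b=1, c=13}
Op 1: UPDATE a=4 (auto-commit; committed a=4)
Op 2: UPDATE b=1 (auto-commit; committed b=1)
Op 3: BEGIN: in_txn=True, pending={}
Op 4: COMMIT: merged [] into committed; committed now {a=4, b=1, c=13}
Op 5: UPDATE c=27 (auto-commit; committed c=27)
Op 6: UPDATE a=18 (auto-commit; committed a=18)
Op 7: UPDATE c=4 (auto-commit; committed c=4)
Op 8: UPDATE b=11 (auto-commit; committed b=11)
Op 9: UPDATE c=14 (auto-commit; committed c=14)
Op 10: UPDATE b=24 (auto-commit; committed b=24)
Final committed: {a=18, b=24, c=14}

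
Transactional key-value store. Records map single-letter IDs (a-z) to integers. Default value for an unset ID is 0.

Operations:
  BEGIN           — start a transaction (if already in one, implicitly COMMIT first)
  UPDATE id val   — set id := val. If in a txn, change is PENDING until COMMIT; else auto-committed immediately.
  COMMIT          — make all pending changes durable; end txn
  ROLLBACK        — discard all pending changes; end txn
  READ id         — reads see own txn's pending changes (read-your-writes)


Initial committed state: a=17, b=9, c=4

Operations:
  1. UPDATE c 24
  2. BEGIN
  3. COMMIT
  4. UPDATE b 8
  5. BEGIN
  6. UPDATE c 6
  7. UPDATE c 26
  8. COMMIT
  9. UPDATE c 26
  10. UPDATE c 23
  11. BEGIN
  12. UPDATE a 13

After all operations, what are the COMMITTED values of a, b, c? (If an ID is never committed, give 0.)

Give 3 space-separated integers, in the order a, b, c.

Answer: 17 8 23

Derivation:
Initial committed: {a=17, b=9, c=4}
Op 1: UPDATE c=24 (auto-commit; committed c=24)
Op 2: BEGIN: in_txn=True, pending={}
Op 3: COMMIT: merged [] into committed; committed now {a=17, b=9, c=24}
Op 4: UPDATE b=8 (auto-commit; committed b=8)
Op 5: BEGIN: in_txn=True, pending={}
Op 6: UPDATE c=6 (pending; pending now {c=6})
Op 7: UPDATE c=26 (pending; pending now {c=26})
Op 8: COMMIT: merged ['c'] into committed; committed now {a=17, b=8, c=26}
Op 9: UPDATE c=26 (auto-commit; committed c=26)
Op 10: UPDATE c=23 (auto-commit; committed c=23)
Op 11: BEGIN: in_txn=True, pending={}
Op 12: UPDATE a=13 (pending; pending now {a=13})
Final committed: {a=17, b=8, c=23}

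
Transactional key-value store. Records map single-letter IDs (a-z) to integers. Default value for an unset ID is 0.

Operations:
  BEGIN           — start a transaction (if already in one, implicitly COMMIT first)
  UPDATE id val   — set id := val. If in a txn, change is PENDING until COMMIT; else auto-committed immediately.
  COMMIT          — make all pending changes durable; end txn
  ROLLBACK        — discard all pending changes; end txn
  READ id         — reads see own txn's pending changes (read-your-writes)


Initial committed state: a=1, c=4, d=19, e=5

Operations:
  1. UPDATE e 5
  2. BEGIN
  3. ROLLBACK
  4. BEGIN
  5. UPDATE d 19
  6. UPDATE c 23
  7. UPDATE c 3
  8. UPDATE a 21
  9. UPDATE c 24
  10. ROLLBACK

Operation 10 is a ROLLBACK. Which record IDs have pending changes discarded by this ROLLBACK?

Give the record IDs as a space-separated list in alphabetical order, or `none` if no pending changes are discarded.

Answer: a c d

Derivation:
Initial committed: {a=1, c=4, d=19, e=5}
Op 1: UPDATE e=5 (auto-commit; committed e=5)
Op 2: BEGIN: in_txn=True, pending={}
Op 3: ROLLBACK: discarded pending []; in_txn=False
Op 4: BEGIN: in_txn=True, pending={}
Op 5: UPDATE d=19 (pending; pending now {d=19})
Op 6: UPDATE c=23 (pending; pending now {c=23, d=19})
Op 7: UPDATE c=3 (pending; pending now {c=3, d=19})
Op 8: UPDATE a=21 (pending; pending now {a=21, c=3, d=19})
Op 9: UPDATE c=24 (pending; pending now {a=21, c=24, d=19})
Op 10: ROLLBACK: discarded pending ['a', 'c', 'd']; in_txn=False
ROLLBACK at op 10 discards: ['a', 'c', 'd']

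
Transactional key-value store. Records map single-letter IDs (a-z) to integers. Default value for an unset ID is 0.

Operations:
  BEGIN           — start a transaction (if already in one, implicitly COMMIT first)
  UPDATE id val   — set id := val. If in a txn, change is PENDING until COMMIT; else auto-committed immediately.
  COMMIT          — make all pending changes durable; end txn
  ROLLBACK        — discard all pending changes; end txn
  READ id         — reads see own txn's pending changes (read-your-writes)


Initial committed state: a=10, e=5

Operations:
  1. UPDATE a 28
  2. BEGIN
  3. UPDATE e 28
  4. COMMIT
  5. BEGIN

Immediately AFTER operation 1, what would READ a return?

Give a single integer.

Answer: 28

Derivation:
Initial committed: {a=10, e=5}
Op 1: UPDATE a=28 (auto-commit; committed a=28)
After op 1: visible(a) = 28 (pending={}, committed={a=28, e=5})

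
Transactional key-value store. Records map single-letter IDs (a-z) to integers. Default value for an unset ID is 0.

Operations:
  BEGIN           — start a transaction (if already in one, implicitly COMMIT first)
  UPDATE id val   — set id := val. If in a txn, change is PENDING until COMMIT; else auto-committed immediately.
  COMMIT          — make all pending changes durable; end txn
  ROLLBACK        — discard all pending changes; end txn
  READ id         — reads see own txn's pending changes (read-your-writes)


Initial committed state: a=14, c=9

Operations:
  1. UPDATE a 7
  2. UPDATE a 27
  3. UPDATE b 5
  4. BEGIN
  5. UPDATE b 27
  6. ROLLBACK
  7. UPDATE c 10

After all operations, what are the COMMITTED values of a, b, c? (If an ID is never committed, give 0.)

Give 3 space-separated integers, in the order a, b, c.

Answer: 27 5 10

Derivation:
Initial committed: {a=14, c=9}
Op 1: UPDATE a=7 (auto-commit; committed a=7)
Op 2: UPDATE a=27 (auto-commit; committed a=27)
Op 3: UPDATE b=5 (auto-commit; committed b=5)
Op 4: BEGIN: in_txn=True, pending={}
Op 5: UPDATE b=27 (pending; pending now {b=27})
Op 6: ROLLBACK: discarded pending ['b']; in_txn=False
Op 7: UPDATE c=10 (auto-commit; committed c=10)
Final committed: {a=27, b=5, c=10}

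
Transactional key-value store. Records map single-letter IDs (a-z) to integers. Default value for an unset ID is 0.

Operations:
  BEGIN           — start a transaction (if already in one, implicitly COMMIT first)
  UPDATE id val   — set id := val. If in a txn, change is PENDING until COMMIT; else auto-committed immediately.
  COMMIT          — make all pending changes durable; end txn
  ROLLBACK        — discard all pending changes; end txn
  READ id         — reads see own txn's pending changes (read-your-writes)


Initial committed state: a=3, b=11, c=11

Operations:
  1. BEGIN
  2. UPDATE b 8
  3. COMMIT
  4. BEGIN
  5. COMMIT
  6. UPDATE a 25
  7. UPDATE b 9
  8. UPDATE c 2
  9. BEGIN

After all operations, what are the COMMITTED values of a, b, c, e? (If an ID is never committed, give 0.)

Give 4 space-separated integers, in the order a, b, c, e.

Answer: 25 9 2 0

Derivation:
Initial committed: {a=3, b=11, c=11}
Op 1: BEGIN: in_txn=True, pending={}
Op 2: UPDATE b=8 (pending; pending now {b=8})
Op 3: COMMIT: merged ['b'] into committed; committed now {a=3, b=8, c=11}
Op 4: BEGIN: in_txn=True, pending={}
Op 5: COMMIT: merged [] into committed; committed now {a=3, b=8, c=11}
Op 6: UPDATE a=25 (auto-commit; committed a=25)
Op 7: UPDATE b=9 (auto-commit; committed b=9)
Op 8: UPDATE c=2 (auto-commit; committed c=2)
Op 9: BEGIN: in_txn=True, pending={}
Final committed: {a=25, b=9, c=2}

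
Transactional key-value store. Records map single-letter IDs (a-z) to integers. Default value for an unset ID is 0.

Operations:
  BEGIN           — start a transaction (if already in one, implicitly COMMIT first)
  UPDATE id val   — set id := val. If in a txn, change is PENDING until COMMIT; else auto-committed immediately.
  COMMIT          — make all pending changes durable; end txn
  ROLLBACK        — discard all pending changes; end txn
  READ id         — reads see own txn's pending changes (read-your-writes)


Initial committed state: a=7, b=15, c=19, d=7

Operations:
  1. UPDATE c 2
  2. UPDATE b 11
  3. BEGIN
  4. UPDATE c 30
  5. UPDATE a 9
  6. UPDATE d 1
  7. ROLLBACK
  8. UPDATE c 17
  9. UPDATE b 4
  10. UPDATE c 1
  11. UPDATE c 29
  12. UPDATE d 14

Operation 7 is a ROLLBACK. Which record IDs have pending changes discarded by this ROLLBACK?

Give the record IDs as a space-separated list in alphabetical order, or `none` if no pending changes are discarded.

Initial committed: {a=7, b=15, c=19, d=7}
Op 1: UPDATE c=2 (auto-commit; committed c=2)
Op 2: UPDATE b=11 (auto-commit; committed b=11)
Op 3: BEGIN: in_txn=True, pending={}
Op 4: UPDATE c=30 (pending; pending now {c=30})
Op 5: UPDATE a=9 (pending; pending now {a=9, c=30})
Op 6: UPDATE d=1 (pending; pending now {a=9, c=30, d=1})
Op 7: ROLLBACK: discarded pending ['a', 'c', 'd']; in_txn=False
Op 8: UPDATE c=17 (auto-commit; committed c=17)
Op 9: UPDATE b=4 (auto-commit; committed b=4)
Op 10: UPDATE c=1 (auto-commit; committed c=1)
Op 11: UPDATE c=29 (auto-commit; committed c=29)
Op 12: UPDATE d=14 (auto-commit; committed d=14)
ROLLBACK at op 7 discards: ['a', 'c', 'd']

Answer: a c d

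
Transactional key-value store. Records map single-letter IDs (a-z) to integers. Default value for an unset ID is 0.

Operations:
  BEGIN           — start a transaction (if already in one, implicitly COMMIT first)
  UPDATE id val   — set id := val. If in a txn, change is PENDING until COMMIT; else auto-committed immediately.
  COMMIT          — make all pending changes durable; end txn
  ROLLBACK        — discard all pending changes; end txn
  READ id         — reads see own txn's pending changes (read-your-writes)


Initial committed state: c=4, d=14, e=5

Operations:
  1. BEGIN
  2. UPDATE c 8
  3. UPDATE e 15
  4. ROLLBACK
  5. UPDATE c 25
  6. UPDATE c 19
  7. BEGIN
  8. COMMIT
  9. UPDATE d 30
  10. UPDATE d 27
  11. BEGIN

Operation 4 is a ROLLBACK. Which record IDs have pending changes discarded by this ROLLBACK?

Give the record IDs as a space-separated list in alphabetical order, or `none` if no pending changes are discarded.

Initial committed: {c=4, d=14, e=5}
Op 1: BEGIN: in_txn=True, pending={}
Op 2: UPDATE c=8 (pending; pending now {c=8})
Op 3: UPDATE e=15 (pending; pending now {c=8, e=15})
Op 4: ROLLBACK: discarded pending ['c', 'e']; in_txn=False
Op 5: UPDATE c=25 (auto-commit; committed c=25)
Op 6: UPDATE c=19 (auto-commit; committed c=19)
Op 7: BEGIN: in_txn=True, pending={}
Op 8: COMMIT: merged [] into committed; committed now {c=19, d=14, e=5}
Op 9: UPDATE d=30 (auto-commit; committed d=30)
Op 10: UPDATE d=27 (auto-commit; committed d=27)
Op 11: BEGIN: in_txn=True, pending={}
ROLLBACK at op 4 discards: ['c', 'e']

Answer: c e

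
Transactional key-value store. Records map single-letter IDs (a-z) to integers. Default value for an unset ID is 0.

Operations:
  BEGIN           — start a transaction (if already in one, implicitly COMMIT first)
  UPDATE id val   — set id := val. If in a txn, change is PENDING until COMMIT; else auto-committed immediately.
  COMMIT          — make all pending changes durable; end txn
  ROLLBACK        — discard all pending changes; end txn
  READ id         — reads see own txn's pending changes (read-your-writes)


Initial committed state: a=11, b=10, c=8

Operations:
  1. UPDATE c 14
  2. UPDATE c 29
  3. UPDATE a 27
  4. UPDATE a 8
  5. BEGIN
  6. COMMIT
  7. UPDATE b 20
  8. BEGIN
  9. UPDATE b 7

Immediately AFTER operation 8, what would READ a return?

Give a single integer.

Initial committed: {a=11, b=10, c=8}
Op 1: UPDATE c=14 (auto-commit; committed c=14)
Op 2: UPDATE c=29 (auto-commit; committed c=29)
Op 3: UPDATE a=27 (auto-commit; committed a=27)
Op 4: UPDATE a=8 (auto-commit; committed a=8)
Op 5: BEGIN: in_txn=True, pending={}
Op 6: COMMIT: merged [] into committed; committed now {a=8, b=10, c=29}
Op 7: UPDATE b=20 (auto-commit; committed b=20)
Op 8: BEGIN: in_txn=True, pending={}
After op 8: visible(a) = 8 (pending={}, committed={a=8, b=20, c=29})

Answer: 8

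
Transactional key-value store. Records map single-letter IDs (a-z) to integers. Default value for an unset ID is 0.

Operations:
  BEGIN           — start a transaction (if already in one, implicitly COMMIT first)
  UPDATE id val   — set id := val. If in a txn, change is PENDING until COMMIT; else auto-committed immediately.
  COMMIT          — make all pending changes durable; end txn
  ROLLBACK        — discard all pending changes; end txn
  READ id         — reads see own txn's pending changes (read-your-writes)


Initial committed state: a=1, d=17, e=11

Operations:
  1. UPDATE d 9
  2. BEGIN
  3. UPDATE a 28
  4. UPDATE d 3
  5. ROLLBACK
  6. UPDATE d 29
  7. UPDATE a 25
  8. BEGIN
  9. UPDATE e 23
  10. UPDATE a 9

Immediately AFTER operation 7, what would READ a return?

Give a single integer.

Initial committed: {a=1, d=17, e=11}
Op 1: UPDATE d=9 (auto-commit; committed d=9)
Op 2: BEGIN: in_txn=True, pending={}
Op 3: UPDATE a=28 (pending; pending now {a=28})
Op 4: UPDATE d=3 (pending; pending now {a=28, d=3})
Op 5: ROLLBACK: discarded pending ['a', 'd']; in_txn=False
Op 6: UPDATE d=29 (auto-commit; committed d=29)
Op 7: UPDATE a=25 (auto-commit; committed a=25)
After op 7: visible(a) = 25 (pending={}, committed={a=25, d=29, e=11})

Answer: 25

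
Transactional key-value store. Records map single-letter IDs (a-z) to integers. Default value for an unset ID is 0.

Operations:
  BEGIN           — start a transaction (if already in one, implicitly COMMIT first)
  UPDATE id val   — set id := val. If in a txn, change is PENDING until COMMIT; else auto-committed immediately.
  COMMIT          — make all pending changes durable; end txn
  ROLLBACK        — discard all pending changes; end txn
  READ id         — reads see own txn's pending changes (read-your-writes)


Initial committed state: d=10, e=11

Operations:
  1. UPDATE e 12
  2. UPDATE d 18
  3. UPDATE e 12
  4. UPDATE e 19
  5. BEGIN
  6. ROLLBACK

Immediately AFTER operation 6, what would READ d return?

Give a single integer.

Answer: 18

Derivation:
Initial committed: {d=10, e=11}
Op 1: UPDATE e=12 (auto-commit; committed e=12)
Op 2: UPDATE d=18 (auto-commit; committed d=18)
Op 3: UPDATE e=12 (auto-commit; committed e=12)
Op 4: UPDATE e=19 (auto-commit; committed e=19)
Op 5: BEGIN: in_txn=True, pending={}
Op 6: ROLLBACK: discarded pending []; in_txn=False
After op 6: visible(d) = 18 (pending={}, committed={d=18, e=19})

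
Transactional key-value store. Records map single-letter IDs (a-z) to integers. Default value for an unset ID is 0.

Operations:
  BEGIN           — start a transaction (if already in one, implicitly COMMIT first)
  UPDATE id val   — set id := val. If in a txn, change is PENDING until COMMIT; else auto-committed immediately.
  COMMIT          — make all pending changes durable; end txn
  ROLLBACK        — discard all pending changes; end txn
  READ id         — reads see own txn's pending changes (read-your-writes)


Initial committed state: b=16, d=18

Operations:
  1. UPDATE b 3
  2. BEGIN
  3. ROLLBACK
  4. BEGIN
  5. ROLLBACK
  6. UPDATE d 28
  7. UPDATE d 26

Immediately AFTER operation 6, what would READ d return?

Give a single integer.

Initial committed: {b=16, d=18}
Op 1: UPDATE b=3 (auto-commit; committed b=3)
Op 2: BEGIN: in_txn=True, pending={}
Op 3: ROLLBACK: discarded pending []; in_txn=False
Op 4: BEGIN: in_txn=True, pending={}
Op 5: ROLLBACK: discarded pending []; in_txn=False
Op 6: UPDATE d=28 (auto-commit; committed d=28)
After op 6: visible(d) = 28 (pending={}, committed={b=3, d=28})

Answer: 28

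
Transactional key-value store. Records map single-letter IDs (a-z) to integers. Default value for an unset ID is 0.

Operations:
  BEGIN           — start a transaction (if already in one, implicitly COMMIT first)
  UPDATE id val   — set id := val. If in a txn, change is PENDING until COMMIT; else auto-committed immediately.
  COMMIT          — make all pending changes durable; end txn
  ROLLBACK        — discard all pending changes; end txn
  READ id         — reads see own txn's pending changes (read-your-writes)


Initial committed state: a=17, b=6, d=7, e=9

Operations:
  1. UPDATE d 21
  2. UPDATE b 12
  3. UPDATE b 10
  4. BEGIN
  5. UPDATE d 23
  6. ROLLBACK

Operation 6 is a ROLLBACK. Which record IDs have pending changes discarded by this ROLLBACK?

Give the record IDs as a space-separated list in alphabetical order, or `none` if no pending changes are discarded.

Answer: d

Derivation:
Initial committed: {a=17, b=6, d=7, e=9}
Op 1: UPDATE d=21 (auto-commit; committed d=21)
Op 2: UPDATE b=12 (auto-commit; committed b=12)
Op 3: UPDATE b=10 (auto-commit; committed b=10)
Op 4: BEGIN: in_txn=True, pending={}
Op 5: UPDATE d=23 (pending; pending now {d=23})
Op 6: ROLLBACK: discarded pending ['d']; in_txn=False
ROLLBACK at op 6 discards: ['d']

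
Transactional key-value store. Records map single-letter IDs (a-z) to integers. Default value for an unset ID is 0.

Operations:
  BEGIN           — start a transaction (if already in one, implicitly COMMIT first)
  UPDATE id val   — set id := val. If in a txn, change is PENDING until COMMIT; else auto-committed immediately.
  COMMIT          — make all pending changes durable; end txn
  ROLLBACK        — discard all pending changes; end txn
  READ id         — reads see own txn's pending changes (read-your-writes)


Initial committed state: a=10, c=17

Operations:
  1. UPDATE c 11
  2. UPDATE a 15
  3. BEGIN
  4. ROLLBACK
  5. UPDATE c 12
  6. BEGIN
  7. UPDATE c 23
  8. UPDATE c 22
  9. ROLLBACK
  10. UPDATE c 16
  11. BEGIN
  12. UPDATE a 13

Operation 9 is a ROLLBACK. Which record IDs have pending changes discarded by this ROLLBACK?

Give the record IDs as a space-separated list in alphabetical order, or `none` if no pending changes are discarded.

Initial committed: {a=10, c=17}
Op 1: UPDATE c=11 (auto-commit; committed c=11)
Op 2: UPDATE a=15 (auto-commit; committed a=15)
Op 3: BEGIN: in_txn=True, pending={}
Op 4: ROLLBACK: discarded pending []; in_txn=False
Op 5: UPDATE c=12 (auto-commit; committed c=12)
Op 6: BEGIN: in_txn=True, pending={}
Op 7: UPDATE c=23 (pending; pending now {c=23})
Op 8: UPDATE c=22 (pending; pending now {c=22})
Op 9: ROLLBACK: discarded pending ['c']; in_txn=False
Op 10: UPDATE c=16 (auto-commit; committed c=16)
Op 11: BEGIN: in_txn=True, pending={}
Op 12: UPDATE a=13 (pending; pending now {a=13})
ROLLBACK at op 9 discards: ['c']

Answer: c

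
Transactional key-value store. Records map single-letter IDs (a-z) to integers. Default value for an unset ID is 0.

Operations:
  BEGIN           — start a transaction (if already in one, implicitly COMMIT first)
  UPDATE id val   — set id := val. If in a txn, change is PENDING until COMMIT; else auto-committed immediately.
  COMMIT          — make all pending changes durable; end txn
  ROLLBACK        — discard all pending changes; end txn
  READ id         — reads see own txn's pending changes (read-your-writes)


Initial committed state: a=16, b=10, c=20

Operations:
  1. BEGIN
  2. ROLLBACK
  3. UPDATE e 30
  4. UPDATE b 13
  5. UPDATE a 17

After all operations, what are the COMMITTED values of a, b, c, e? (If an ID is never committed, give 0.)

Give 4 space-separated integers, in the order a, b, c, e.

Answer: 17 13 20 30

Derivation:
Initial committed: {a=16, b=10, c=20}
Op 1: BEGIN: in_txn=True, pending={}
Op 2: ROLLBACK: discarded pending []; in_txn=False
Op 3: UPDATE e=30 (auto-commit; committed e=30)
Op 4: UPDATE b=13 (auto-commit; committed b=13)
Op 5: UPDATE a=17 (auto-commit; committed a=17)
Final committed: {a=17, b=13, c=20, e=30}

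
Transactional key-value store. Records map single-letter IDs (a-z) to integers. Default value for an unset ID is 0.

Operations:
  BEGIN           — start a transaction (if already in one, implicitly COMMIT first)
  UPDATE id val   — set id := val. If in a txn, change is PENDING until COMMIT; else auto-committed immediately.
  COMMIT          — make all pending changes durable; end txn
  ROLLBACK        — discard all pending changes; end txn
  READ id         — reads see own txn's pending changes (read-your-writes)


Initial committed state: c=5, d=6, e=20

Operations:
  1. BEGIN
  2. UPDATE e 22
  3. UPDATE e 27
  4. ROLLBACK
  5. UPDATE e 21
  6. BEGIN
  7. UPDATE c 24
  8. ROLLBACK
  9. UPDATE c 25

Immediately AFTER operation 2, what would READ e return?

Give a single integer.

Answer: 22

Derivation:
Initial committed: {c=5, d=6, e=20}
Op 1: BEGIN: in_txn=True, pending={}
Op 2: UPDATE e=22 (pending; pending now {e=22})
After op 2: visible(e) = 22 (pending={e=22}, committed={c=5, d=6, e=20})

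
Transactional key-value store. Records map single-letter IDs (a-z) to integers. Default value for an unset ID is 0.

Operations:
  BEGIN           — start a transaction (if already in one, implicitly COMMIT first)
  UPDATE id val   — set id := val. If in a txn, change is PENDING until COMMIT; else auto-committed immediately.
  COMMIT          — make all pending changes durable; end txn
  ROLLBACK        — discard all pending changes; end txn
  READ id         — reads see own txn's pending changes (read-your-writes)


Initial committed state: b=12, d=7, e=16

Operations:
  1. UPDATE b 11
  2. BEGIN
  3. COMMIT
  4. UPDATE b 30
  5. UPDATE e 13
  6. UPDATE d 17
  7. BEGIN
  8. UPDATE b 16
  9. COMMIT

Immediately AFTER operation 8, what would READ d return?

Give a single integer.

Answer: 17

Derivation:
Initial committed: {b=12, d=7, e=16}
Op 1: UPDATE b=11 (auto-commit; committed b=11)
Op 2: BEGIN: in_txn=True, pending={}
Op 3: COMMIT: merged [] into committed; committed now {b=11, d=7, e=16}
Op 4: UPDATE b=30 (auto-commit; committed b=30)
Op 5: UPDATE e=13 (auto-commit; committed e=13)
Op 6: UPDATE d=17 (auto-commit; committed d=17)
Op 7: BEGIN: in_txn=True, pending={}
Op 8: UPDATE b=16 (pending; pending now {b=16})
After op 8: visible(d) = 17 (pending={b=16}, committed={b=30, d=17, e=13})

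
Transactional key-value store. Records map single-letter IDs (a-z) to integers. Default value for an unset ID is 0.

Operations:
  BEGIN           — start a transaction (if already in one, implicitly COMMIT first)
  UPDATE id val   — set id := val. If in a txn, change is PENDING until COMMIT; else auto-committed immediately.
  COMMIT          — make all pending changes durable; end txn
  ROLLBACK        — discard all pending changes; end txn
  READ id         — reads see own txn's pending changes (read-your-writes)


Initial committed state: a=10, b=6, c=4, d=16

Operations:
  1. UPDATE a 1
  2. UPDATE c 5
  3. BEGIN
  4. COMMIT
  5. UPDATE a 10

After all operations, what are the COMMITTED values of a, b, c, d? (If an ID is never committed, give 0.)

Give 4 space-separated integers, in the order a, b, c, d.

Initial committed: {a=10, b=6, c=4, d=16}
Op 1: UPDATE a=1 (auto-commit; committed a=1)
Op 2: UPDATE c=5 (auto-commit; committed c=5)
Op 3: BEGIN: in_txn=True, pending={}
Op 4: COMMIT: merged [] into committed; committed now {a=1, b=6, c=5, d=16}
Op 5: UPDATE a=10 (auto-commit; committed a=10)
Final committed: {a=10, b=6, c=5, d=16}

Answer: 10 6 5 16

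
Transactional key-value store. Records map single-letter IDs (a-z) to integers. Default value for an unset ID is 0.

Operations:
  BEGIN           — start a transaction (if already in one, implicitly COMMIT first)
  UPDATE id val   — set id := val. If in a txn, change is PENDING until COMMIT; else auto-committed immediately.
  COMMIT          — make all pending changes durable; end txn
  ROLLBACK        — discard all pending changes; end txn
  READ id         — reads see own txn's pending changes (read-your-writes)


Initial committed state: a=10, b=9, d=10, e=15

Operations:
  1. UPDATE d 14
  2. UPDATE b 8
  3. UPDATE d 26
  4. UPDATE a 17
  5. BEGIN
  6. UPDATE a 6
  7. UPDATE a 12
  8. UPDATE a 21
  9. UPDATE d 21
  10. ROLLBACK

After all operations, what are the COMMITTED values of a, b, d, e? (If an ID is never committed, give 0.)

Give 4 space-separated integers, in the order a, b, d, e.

Answer: 17 8 26 15

Derivation:
Initial committed: {a=10, b=9, d=10, e=15}
Op 1: UPDATE d=14 (auto-commit; committed d=14)
Op 2: UPDATE b=8 (auto-commit; committed b=8)
Op 3: UPDATE d=26 (auto-commit; committed d=26)
Op 4: UPDATE a=17 (auto-commit; committed a=17)
Op 5: BEGIN: in_txn=True, pending={}
Op 6: UPDATE a=6 (pending; pending now {a=6})
Op 7: UPDATE a=12 (pending; pending now {a=12})
Op 8: UPDATE a=21 (pending; pending now {a=21})
Op 9: UPDATE d=21 (pending; pending now {a=21, d=21})
Op 10: ROLLBACK: discarded pending ['a', 'd']; in_txn=False
Final committed: {a=17, b=8, d=26, e=15}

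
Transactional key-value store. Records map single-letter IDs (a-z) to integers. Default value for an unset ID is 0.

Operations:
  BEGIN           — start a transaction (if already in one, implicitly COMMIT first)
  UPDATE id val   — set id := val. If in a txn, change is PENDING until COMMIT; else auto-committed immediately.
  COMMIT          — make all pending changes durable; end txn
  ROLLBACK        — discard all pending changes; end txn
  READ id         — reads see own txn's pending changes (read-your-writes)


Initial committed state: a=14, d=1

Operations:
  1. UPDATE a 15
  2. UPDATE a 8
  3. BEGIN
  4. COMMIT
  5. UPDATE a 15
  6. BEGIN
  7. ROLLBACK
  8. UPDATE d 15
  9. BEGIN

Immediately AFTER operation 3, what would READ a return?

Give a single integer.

Answer: 8

Derivation:
Initial committed: {a=14, d=1}
Op 1: UPDATE a=15 (auto-commit; committed a=15)
Op 2: UPDATE a=8 (auto-commit; committed a=8)
Op 3: BEGIN: in_txn=True, pending={}
After op 3: visible(a) = 8 (pending={}, committed={a=8, d=1})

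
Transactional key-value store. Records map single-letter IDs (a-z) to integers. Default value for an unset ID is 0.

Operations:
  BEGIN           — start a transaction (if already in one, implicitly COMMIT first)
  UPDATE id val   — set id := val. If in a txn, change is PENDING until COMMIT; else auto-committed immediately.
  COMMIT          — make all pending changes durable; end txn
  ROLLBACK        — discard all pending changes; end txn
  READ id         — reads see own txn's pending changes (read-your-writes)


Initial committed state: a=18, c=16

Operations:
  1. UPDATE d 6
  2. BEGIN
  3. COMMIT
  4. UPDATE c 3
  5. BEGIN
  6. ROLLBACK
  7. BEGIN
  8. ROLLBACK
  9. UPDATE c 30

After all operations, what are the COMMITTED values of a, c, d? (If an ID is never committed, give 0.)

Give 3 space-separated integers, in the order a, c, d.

Initial committed: {a=18, c=16}
Op 1: UPDATE d=6 (auto-commit; committed d=6)
Op 2: BEGIN: in_txn=True, pending={}
Op 3: COMMIT: merged [] into committed; committed now {a=18, c=16, d=6}
Op 4: UPDATE c=3 (auto-commit; committed c=3)
Op 5: BEGIN: in_txn=True, pending={}
Op 6: ROLLBACK: discarded pending []; in_txn=False
Op 7: BEGIN: in_txn=True, pending={}
Op 8: ROLLBACK: discarded pending []; in_txn=False
Op 9: UPDATE c=30 (auto-commit; committed c=30)
Final committed: {a=18, c=30, d=6}

Answer: 18 30 6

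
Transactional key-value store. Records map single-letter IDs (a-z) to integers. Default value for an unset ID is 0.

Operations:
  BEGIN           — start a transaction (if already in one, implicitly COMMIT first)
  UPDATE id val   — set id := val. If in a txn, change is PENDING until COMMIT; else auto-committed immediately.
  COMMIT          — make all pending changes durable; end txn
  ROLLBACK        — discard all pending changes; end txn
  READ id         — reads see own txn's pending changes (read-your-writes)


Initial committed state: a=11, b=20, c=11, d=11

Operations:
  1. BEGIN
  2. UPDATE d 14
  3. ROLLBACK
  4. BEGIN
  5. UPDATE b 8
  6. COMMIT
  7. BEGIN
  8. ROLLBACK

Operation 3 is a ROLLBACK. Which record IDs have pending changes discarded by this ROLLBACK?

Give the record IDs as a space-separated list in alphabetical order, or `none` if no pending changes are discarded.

Initial committed: {a=11, b=20, c=11, d=11}
Op 1: BEGIN: in_txn=True, pending={}
Op 2: UPDATE d=14 (pending; pending now {d=14})
Op 3: ROLLBACK: discarded pending ['d']; in_txn=False
Op 4: BEGIN: in_txn=True, pending={}
Op 5: UPDATE b=8 (pending; pending now {b=8})
Op 6: COMMIT: merged ['b'] into committed; committed now {a=11, b=8, c=11, d=11}
Op 7: BEGIN: in_txn=True, pending={}
Op 8: ROLLBACK: discarded pending []; in_txn=False
ROLLBACK at op 3 discards: ['d']

Answer: d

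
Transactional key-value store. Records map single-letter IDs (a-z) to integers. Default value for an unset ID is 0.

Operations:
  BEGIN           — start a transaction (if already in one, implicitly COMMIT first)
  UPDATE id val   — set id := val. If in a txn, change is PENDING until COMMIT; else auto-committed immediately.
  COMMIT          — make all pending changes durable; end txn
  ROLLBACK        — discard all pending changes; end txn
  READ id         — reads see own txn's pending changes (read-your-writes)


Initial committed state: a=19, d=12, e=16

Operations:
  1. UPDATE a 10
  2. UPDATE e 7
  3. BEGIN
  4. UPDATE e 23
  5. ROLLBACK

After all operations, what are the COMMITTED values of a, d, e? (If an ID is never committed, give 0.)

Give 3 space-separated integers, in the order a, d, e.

Answer: 10 12 7

Derivation:
Initial committed: {a=19, d=12, e=16}
Op 1: UPDATE a=10 (auto-commit; committed a=10)
Op 2: UPDATE e=7 (auto-commit; committed e=7)
Op 3: BEGIN: in_txn=True, pending={}
Op 4: UPDATE e=23 (pending; pending now {e=23})
Op 5: ROLLBACK: discarded pending ['e']; in_txn=False
Final committed: {a=10, d=12, e=7}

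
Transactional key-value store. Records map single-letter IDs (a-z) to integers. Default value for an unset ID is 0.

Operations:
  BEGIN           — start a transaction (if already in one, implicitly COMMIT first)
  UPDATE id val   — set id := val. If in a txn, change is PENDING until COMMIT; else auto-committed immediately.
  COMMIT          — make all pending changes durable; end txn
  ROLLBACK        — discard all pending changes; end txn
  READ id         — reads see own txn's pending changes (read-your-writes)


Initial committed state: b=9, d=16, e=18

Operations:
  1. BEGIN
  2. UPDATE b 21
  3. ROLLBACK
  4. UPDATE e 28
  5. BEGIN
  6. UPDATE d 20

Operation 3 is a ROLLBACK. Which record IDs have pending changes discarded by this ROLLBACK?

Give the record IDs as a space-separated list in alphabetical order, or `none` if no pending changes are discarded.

Initial committed: {b=9, d=16, e=18}
Op 1: BEGIN: in_txn=True, pending={}
Op 2: UPDATE b=21 (pending; pending now {b=21})
Op 3: ROLLBACK: discarded pending ['b']; in_txn=False
Op 4: UPDATE e=28 (auto-commit; committed e=28)
Op 5: BEGIN: in_txn=True, pending={}
Op 6: UPDATE d=20 (pending; pending now {d=20})
ROLLBACK at op 3 discards: ['b']

Answer: b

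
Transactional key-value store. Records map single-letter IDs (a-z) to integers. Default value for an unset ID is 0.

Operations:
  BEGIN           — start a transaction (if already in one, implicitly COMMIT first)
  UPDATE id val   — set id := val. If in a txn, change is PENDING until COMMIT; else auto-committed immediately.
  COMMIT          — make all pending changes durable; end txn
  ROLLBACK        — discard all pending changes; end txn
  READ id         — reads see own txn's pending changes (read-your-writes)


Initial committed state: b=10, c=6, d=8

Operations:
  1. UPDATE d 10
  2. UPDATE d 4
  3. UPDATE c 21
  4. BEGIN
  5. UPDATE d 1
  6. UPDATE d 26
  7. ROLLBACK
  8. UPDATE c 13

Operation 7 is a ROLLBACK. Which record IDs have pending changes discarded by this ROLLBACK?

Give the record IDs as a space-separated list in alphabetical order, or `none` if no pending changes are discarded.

Initial committed: {b=10, c=6, d=8}
Op 1: UPDATE d=10 (auto-commit; committed d=10)
Op 2: UPDATE d=4 (auto-commit; committed d=4)
Op 3: UPDATE c=21 (auto-commit; committed c=21)
Op 4: BEGIN: in_txn=True, pending={}
Op 5: UPDATE d=1 (pending; pending now {d=1})
Op 6: UPDATE d=26 (pending; pending now {d=26})
Op 7: ROLLBACK: discarded pending ['d']; in_txn=False
Op 8: UPDATE c=13 (auto-commit; committed c=13)
ROLLBACK at op 7 discards: ['d']

Answer: d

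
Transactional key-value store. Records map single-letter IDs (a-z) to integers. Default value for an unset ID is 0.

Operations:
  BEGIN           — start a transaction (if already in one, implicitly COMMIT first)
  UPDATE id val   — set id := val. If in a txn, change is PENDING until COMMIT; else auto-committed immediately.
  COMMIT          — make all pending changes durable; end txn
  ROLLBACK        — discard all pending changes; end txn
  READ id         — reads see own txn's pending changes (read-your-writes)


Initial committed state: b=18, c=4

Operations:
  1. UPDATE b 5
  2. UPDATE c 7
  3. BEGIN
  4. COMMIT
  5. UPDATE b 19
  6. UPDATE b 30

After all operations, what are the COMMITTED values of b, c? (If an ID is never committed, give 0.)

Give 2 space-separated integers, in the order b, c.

Initial committed: {b=18, c=4}
Op 1: UPDATE b=5 (auto-commit; committed b=5)
Op 2: UPDATE c=7 (auto-commit; committed c=7)
Op 3: BEGIN: in_txn=True, pending={}
Op 4: COMMIT: merged [] into committed; committed now {b=5, c=7}
Op 5: UPDATE b=19 (auto-commit; committed b=19)
Op 6: UPDATE b=30 (auto-commit; committed b=30)
Final committed: {b=30, c=7}

Answer: 30 7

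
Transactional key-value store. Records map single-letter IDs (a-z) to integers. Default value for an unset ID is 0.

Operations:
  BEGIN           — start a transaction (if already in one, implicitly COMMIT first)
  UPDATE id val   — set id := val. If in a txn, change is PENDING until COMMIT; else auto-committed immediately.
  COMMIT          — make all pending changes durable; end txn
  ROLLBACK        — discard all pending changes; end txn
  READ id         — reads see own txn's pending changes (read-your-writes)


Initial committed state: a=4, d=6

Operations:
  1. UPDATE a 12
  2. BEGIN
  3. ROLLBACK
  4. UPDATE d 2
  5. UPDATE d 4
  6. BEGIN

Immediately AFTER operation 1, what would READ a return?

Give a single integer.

Initial committed: {a=4, d=6}
Op 1: UPDATE a=12 (auto-commit; committed a=12)
After op 1: visible(a) = 12 (pending={}, committed={a=12, d=6})

Answer: 12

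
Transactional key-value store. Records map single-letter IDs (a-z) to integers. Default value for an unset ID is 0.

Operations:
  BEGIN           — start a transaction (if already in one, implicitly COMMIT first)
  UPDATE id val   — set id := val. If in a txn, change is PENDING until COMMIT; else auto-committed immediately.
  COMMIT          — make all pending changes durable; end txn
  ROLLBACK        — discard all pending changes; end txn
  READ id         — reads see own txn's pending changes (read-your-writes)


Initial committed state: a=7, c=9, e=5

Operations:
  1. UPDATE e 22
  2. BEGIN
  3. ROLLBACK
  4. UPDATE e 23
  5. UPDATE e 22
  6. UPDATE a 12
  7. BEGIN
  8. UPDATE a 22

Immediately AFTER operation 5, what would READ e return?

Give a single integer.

Answer: 22

Derivation:
Initial committed: {a=7, c=9, e=5}
Op 1: UPDATE e=22 (auto-commit; committed e=22)
Op 2: BEGIN: in_txn=True, pending={}
Op 3: ROLLBACK: discarded pending []; in_txn=False
Op 4: UPDATE e=23 (auto-commit; committed e=23)
Op 5: UPDATE e=22 (auto-commit; committed e=22)
After op 5: visible(e) = 22 (pending={}, committed={a=7, c=9, e=22})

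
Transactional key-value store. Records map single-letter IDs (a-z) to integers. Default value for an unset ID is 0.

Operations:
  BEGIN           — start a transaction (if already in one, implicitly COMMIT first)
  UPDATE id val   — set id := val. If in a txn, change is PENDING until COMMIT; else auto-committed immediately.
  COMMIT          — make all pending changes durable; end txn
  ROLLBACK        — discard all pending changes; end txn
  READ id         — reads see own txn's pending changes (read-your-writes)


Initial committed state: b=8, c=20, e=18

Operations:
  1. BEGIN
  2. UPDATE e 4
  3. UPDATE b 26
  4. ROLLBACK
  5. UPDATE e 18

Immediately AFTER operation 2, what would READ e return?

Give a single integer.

Initial committed: {b=8, c=20, e=18}
Op 1: BEGIN: in_txn=True, pending={}
Op 2: UPDATE e=4 (pending; pending now {e=4})
After op 2: visible(e) = 4 (pending={e=4}, committed={b=8, c=20, e=18})

Answer: 4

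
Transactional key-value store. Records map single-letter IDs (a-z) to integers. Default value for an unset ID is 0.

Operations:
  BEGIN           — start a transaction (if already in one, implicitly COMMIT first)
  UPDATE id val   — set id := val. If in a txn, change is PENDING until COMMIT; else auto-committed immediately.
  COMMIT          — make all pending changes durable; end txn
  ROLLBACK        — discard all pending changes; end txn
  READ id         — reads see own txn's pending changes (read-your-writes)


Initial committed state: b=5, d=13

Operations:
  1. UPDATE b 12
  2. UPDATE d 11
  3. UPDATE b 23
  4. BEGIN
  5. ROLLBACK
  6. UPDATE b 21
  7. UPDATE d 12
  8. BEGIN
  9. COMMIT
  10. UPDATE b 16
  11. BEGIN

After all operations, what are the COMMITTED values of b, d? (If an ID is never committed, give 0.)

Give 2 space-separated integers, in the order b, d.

Answer: 16 12

Derivation:
Initial committed: {b=5, d=13}
Op 1: UPDATE b=12 (auto-commit; committed b=12)
Op 2: UPDATE d=11 (auto-commit; committed d=11)
Op 3: UPDATE b=23 (auto-commit; committed b=23)
Op 4: BEGIN: in_txn=True, pending={}
Op 5: ROLLBACK: discarded pending []; in_txn=False
Op 6: UPDATE b=21 (auto-commit; committed b=21)
Op 7: UPDATE d=12 (auto-commit; committed d=12)
Op 8: BEGIN: in_txn=True, pending={}
Op 9: COMMIT: merged [] into committed; committed now {b=21, d=12}
Op 10: UPDATE b=16 (auto-commit; committed b=16)
Op 11: BEGIN: in_txn=True, pending={}
Final committed: {b=16, d=12}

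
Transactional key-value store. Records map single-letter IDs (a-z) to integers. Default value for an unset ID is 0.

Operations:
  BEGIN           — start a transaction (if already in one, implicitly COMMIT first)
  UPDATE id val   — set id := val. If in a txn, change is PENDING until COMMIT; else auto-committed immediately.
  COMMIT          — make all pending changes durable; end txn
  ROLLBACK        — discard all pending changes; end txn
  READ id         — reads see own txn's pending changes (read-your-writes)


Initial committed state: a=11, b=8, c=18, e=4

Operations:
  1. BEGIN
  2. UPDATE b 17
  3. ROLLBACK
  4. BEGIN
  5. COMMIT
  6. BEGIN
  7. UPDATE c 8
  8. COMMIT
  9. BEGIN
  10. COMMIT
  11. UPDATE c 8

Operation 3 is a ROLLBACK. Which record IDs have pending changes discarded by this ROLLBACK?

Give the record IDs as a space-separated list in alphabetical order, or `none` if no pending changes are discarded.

Initial committed: {a=11, b=8, c=18, e=4}
Op 1: BEGIN: in_txn=True, pending={}
Op 2: UPDATE b=17 (pending; pending now {b=17})
Op 3: ROLLBACK: discarded pending ['b']; in_txn=False
Op 4: BEGIN: in_txn=True, pending={}
Op 5: COMMIT: merged [] into committed; committed now {a=11, b=8, c=18, e=4}
Op 6: BEGIN: in_txn=True, pending={}
Op 7: UPDATE c=8 (pending; pending now {c=8})
Op 8: COMMIT: merged ['c'] into committed; committed now {a=11, b=8, c=8, e=4}
Op 9: BEGIN: in_txn=True, pending={}
Op 10: COMMIT: merged [] into committed; committed now {a=11, b=8, c=8, e=4}
Op 11: UPDATE c=8 (auto-commit; committed c=8)
ROLLBACK at op 3 discards: ['b']

Answer: b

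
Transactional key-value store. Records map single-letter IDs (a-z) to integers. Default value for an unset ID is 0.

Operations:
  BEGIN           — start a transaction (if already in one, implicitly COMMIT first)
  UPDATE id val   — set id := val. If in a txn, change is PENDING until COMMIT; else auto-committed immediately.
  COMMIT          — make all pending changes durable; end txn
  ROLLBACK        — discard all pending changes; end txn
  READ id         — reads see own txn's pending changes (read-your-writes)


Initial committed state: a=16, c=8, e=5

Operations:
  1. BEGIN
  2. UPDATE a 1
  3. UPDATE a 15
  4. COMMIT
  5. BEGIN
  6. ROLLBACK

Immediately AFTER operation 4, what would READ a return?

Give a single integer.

Initial committed: {a=16, c=8, e=5}
Op 1: BEGIN: in_txn=True, pending={}
Op 2: UPDATE a=1 (pending; pending now {a=1})
Op 3: UPDATE a=15 (pending; pending now {a=15})
Op 4: COMMIT: merged ['a'] into committed; committed now {a=15, c=8, e=5}
After op 4: visible(a) = 15 (pending={}, committed={a=15, c=8, e=5})

Answer: 15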